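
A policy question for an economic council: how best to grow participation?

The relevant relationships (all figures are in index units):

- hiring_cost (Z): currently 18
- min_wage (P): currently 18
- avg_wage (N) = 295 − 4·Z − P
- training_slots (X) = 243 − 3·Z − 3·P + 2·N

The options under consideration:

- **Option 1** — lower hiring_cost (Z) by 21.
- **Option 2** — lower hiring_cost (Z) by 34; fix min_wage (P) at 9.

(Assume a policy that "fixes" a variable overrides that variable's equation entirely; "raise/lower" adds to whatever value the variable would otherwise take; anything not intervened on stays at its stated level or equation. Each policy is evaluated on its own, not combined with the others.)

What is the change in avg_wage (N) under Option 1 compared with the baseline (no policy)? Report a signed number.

Baseline:
  Z = 18
  P = 18
  N = 295 − 4·18 − 18 = 205
Option 1 (Z − 21):
  Z = 18 − 21 = -3
  P = 18
  N = 295 − 4·(-3) − 18 = 289
Change in N: 289 − 205 = 84

84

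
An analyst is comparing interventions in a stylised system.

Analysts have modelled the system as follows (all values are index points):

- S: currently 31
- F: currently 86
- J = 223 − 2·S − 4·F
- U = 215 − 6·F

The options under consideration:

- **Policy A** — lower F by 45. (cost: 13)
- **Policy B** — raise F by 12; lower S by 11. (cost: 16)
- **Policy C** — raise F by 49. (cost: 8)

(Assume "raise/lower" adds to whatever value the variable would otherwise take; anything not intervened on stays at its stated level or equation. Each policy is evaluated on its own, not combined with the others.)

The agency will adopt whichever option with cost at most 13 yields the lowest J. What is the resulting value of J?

-379

Policy A (F − 45):
  S = 31
  F = 86 − 45 = 41
  J = 223 − 2·31 − 4·41 = -3
Policy C (F + 49):
  S = 31
  F = 86 + 49 = 135
  J = 223 − 2·31 − 4·135 = -379
Comparing — Policy A: J=-3, Policy C: J=-379. Lowest is -379 (Policy C).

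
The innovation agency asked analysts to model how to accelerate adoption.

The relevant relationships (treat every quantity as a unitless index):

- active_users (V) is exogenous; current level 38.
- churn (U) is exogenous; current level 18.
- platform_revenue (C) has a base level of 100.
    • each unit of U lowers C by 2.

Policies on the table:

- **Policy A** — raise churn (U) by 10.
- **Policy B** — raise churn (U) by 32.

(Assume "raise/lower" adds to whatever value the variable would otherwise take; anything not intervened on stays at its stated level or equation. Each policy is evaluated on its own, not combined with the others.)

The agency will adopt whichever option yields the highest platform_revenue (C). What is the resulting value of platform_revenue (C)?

Policy A (U + 10):
  U = 18 + 10 = 28
  C = 100 − 2·28 = 44
Policy B (U + 32):
  U = 18 + 32 = 50
  C = 100 − 2·50 = 0
Comparing — Policy A: C=44, Policy B: C=0. Highest is 44 (Policy A).

44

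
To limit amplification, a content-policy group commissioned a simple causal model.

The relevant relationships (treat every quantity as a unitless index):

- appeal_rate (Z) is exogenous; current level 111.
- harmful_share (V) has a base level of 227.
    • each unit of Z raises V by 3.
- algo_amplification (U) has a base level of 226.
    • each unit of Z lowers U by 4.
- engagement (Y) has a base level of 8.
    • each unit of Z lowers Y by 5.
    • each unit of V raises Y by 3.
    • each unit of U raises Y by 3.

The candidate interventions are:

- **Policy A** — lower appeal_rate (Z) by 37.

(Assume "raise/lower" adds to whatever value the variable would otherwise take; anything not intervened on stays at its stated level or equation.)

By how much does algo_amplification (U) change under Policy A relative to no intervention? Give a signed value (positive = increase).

Baseline:
  Z = 111
  U = 226 − 4·111 = -218
Policy A (Z − 37):
  Z = 111 − 37 = 74
  U = 226 − 4·74 = -70
Change in U: -70 − (-218) = 148

148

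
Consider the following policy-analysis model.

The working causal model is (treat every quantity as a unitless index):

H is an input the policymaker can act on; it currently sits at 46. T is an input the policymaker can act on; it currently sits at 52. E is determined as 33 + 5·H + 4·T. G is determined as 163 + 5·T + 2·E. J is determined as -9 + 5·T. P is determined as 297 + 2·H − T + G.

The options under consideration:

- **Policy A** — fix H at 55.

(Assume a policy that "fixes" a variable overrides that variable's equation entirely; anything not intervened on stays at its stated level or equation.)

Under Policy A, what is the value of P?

1810

Policy A (H := 55):
  H = 55
  T = 52
  E = 33 + 5·55 + 4·52 = 516
  G = 163 + 5·52 + 2·516 = 1455
  P = 297 + 2·55 − 52 + 1455 = 1810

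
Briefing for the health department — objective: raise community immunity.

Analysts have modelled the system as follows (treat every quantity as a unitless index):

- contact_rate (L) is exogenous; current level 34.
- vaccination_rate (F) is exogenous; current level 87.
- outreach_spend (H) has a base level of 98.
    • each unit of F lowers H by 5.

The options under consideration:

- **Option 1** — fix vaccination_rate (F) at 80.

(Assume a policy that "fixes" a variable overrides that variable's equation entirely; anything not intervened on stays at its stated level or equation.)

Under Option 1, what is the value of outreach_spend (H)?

Option 1 (F := 80):
  F = 80
  H = 98 − 5·80 = -302

-302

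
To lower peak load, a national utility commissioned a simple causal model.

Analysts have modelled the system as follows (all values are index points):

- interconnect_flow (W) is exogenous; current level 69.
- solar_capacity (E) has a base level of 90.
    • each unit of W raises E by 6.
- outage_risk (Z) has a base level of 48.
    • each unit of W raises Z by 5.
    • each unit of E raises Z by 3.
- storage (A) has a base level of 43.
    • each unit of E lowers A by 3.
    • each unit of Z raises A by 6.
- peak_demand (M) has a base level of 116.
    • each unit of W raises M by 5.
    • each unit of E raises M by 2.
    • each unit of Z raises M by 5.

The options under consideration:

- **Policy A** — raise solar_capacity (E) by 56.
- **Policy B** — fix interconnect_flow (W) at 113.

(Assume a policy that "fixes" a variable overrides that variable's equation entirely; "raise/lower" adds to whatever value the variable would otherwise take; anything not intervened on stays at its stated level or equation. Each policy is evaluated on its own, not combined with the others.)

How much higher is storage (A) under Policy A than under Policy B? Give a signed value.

-4440

Policy A (E + 56):
  W = 69
  E = 90 + 6·69 (+56 from intervention) = 560
  Z = 48 + 5·69 + 3·560 = 2073
  A = 43 − 3·560 + 6·2073 = 10801
Policy B (W := 113):
  W = 113
  E = 90 + 6·113 = 768
  Z = 48 + 5·113 + 3·768 = 2917
  A = 43 − 3·768 + 6·2917 = 15241
A: 10801 − 15241 = -4440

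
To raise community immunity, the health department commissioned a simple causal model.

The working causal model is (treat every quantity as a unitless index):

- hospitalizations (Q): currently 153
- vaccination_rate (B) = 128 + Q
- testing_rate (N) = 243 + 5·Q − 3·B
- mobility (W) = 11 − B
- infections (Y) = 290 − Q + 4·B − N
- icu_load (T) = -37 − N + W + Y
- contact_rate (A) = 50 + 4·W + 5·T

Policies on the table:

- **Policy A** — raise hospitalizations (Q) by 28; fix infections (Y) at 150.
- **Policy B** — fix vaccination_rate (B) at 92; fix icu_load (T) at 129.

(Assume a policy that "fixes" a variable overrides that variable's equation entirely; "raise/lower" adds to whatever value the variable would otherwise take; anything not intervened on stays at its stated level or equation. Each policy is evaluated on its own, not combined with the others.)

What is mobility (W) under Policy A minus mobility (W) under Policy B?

Policy A (Q + 28, Y := 150):
  Q = 153 + 28 = 181
  B = 128 + 181 = 309
  W = 11 − 309 = -298
Policy B (B := 92, T := 129):
  Q = 153
  B = 92
  W = 11 − 92 = -81
W: -298 − (-81) = -217

-217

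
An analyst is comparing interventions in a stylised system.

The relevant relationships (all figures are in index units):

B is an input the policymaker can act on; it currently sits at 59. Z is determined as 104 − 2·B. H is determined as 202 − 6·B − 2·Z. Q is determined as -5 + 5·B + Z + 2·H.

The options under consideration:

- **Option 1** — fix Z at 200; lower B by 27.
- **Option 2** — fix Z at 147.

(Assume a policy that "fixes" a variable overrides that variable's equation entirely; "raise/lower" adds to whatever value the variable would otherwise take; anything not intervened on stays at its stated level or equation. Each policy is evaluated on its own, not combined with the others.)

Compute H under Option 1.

Option 1 (Z := 200, B − 27):
  B = 59 − 27 = 32
  Z = 200
  H = 202 − 6·32 − 2·200 = -390

-390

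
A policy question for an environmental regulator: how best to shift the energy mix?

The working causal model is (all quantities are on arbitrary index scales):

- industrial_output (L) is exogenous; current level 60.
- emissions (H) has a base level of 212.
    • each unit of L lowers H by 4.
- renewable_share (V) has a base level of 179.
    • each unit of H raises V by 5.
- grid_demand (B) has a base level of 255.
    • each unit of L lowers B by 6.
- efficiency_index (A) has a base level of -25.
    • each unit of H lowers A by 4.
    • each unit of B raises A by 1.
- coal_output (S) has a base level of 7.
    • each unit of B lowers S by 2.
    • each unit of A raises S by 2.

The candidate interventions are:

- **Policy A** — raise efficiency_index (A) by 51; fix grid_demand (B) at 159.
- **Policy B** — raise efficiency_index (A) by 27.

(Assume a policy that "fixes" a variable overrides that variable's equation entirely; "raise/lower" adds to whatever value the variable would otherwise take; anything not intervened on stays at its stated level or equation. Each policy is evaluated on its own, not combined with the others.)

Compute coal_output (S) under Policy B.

235

Policy B (A + 27):
  L = 60
  H = 212 − 4·60 = -28
  B = 255 − 6·60 = -105
  A = -25 − 4·(-28) + (-105) (+27 from intervention) = 9
  S = 7 − 2·(-105) + 2·9 = 235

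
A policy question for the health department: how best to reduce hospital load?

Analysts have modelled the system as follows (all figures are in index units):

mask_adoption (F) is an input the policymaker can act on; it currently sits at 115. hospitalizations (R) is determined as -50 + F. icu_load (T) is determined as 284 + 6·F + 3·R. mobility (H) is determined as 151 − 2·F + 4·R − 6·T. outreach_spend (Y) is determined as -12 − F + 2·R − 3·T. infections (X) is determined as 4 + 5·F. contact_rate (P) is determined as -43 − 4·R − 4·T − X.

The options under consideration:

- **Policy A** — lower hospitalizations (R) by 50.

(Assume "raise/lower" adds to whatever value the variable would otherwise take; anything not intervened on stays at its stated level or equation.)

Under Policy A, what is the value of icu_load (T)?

1019

Policy A (R − 50):
  F = 115
  R = -50 + 115 (−50 from intervention) = 15
  T = 284 + 6·115 + 3·15 = 1019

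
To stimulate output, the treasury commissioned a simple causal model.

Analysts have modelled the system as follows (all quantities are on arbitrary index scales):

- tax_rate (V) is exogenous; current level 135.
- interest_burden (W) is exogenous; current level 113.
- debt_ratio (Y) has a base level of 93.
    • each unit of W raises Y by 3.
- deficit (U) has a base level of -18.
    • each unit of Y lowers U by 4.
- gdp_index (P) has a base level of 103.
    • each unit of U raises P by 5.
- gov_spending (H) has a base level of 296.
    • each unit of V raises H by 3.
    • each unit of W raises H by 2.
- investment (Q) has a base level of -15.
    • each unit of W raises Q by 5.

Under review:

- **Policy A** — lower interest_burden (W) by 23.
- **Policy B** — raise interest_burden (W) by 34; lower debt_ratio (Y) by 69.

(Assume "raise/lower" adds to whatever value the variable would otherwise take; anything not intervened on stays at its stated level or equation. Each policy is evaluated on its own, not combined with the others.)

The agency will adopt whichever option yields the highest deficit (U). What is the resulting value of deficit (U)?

Policy A (W − 23):
  W = 113 − 23 = 90
  Y = 93 + 3·90 = 363
  U = -18 − 4·363 = -1470
Policy B (W + 34, Y − 69):
  W = 113 + 34 = 147
  Y = 93 + 3·147 (−69 from intervention) = 465
  U = -18 − 4·465 = -1878
Comparing — Policy A: U=-1470, Policy B: U=-1878. Highest is -1470 (Policy A).

-1470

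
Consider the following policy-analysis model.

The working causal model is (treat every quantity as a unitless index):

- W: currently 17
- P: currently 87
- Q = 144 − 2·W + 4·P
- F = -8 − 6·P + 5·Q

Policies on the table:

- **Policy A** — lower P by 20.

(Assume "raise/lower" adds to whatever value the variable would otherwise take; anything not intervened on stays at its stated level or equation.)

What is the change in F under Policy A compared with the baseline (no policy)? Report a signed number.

Baseline:
  W = 17
  P = 87
  Q = 144 − 2·17 + 4·87 = 458
  F = -8 − 6·87 + 5·458 = 1760
Policy A (P − 20):
  W = 17
  P = 87 − 20 = 67
  Q = 144 − 2·17 + 4·67 = 378
  F = -8 − 6·67 + 5·378 = 1480
Change in F: 1480 − 1760 = -280

-280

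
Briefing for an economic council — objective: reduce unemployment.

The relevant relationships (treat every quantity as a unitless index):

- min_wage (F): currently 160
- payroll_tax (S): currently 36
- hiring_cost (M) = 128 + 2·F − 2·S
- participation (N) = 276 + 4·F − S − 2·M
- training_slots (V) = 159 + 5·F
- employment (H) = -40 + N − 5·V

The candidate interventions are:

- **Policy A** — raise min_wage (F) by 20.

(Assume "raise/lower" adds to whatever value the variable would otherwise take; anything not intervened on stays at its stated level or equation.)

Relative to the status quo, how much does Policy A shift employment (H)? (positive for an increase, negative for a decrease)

Baseline:
  F = 160
  S = 36
  M = 128 + 2·160 − 2·36 = 376
  N = 276 + 4·160 − 36 − 2·376 = 128
  V = 159 + 5·160 = 959
  H = -40 + 128 − 5·959 = -4707
Policy A (F + 20):
  F = 160 + 20 = 180
  S = 36
  M = 128 + 2·180 − 2·36 = 416
  N = 276 + 4·180 − 36 − 2·416 = 128
  V = 159 + 5·180 = 1059
  H = -40 + 128 − 5·1059 = -5207
Change in H: -5207 − (-4707) = -500

-500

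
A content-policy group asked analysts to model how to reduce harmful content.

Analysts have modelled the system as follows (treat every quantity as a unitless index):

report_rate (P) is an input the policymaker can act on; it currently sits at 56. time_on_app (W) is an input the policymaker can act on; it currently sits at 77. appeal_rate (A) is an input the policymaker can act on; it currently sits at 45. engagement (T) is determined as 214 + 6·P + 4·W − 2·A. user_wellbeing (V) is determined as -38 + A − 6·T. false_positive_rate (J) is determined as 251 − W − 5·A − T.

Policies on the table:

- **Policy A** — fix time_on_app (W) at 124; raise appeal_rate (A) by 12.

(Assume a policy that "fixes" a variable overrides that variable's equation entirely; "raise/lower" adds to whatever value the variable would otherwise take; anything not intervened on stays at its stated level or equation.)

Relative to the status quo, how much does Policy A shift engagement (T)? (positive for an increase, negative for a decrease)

164

Baseline:
  P = 56
  W = 77
  A = 45
  T = 214 + 6·56 + 4·77 − 2·45 = 768
Policy A (W := 124, A + 12):
  P = 56
  W = 124
  A = 45 + 12 = 57
  T = 214 + 6·56 + 4·124 − 2·57 = 932
Change in T: 932 − 768 = 164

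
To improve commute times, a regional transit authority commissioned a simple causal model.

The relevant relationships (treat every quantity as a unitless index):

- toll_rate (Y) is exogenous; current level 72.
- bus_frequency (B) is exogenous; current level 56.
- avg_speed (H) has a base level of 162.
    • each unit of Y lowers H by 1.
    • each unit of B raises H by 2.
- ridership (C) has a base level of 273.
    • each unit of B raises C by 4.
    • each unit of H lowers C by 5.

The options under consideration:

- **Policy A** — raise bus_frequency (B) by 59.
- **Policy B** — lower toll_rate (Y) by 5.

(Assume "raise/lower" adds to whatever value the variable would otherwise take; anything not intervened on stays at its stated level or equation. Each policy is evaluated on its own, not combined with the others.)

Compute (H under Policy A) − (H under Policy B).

Policy A (B + 59):
  Y = 72
  B = 56 + 59 = 115
  H = 162 − 72 + 2·115 = 320
Policy B (Y − 5):
  Y = 72 − 5 = 67
  B = 56
  H = 162 − 67 + 2·56 = 207
H: 320 − 207 = 113

113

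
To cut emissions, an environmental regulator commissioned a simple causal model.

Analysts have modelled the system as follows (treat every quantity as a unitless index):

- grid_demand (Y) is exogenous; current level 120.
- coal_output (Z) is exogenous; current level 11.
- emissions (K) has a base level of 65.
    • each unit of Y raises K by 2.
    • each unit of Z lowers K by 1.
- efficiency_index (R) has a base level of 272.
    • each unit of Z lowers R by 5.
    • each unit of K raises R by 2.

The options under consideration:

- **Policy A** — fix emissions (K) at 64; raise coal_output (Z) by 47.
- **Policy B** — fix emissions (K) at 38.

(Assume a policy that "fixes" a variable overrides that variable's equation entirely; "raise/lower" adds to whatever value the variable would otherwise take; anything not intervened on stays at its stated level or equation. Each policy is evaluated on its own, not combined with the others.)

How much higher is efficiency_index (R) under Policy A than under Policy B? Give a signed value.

Policy A (K := 64, Z + 47):
  Y = 120
  Z = 11 + 47 = 58
  K = 64
  R = 272 − 5·58 + 2·64 = 110
Policy B (K := 38):
  Y = 120
  Z = 11
  K = 38
  R = 272 − 5·11 + 2·38 = 293
R: 110 − 293 = -183

-183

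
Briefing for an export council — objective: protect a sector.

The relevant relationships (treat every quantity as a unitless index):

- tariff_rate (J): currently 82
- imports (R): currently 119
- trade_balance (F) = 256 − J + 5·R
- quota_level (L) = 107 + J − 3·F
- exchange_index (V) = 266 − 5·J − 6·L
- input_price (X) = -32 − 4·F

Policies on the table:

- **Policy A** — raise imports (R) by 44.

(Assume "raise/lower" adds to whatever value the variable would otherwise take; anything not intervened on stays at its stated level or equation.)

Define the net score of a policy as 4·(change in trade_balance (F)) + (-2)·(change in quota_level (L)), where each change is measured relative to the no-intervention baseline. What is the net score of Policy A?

Baseline:
  J = 82
  R = 119
  F = 256 − 82 + 5·119 = 769
  L = 107 + 82 − 3·769 = -2118
Policy A (R + 44):
  J = 82
  R = 119 + 44 = 163
  F = 256 − 82 + 5·163 = 989
  L = 107 + 82 − 3·989 = -2778
ΔF = 989 − 769 = 220; ΔL = -2778 − (-2118) = -660
Score = 4·220 + (-2)·(-660) = 2200

2200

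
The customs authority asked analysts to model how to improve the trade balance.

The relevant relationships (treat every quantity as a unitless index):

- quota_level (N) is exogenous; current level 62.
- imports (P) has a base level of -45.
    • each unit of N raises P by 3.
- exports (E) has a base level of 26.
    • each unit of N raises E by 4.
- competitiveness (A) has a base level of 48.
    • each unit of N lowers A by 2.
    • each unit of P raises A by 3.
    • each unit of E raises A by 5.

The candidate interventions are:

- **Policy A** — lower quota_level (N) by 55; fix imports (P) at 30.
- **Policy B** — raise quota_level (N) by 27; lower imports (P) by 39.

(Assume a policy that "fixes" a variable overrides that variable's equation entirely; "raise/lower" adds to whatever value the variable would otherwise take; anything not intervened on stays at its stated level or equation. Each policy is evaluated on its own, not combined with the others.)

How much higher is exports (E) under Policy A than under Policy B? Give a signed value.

Policy A (N − 55, P := 30):
  N = 62 − 55 = 7
  E = 26 + 4·7 = 54
Policy B (N + 27, P − 39):
  N = 62 + 27 = 89
  E = 26 + 4·89 = 382
E: 54 − 382 = -328

-328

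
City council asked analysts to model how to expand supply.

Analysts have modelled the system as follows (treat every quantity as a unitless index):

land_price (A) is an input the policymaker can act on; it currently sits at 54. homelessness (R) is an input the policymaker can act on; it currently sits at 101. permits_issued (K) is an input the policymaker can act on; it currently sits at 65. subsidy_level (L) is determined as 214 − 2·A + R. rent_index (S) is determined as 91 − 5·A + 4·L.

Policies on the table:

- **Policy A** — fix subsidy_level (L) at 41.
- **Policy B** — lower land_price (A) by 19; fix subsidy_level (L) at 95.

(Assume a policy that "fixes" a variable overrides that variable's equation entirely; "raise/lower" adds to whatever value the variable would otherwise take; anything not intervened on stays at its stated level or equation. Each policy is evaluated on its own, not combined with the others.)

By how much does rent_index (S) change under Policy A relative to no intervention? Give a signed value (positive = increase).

Baseline:
  A = 54
  R = 101
  L = 214 − 2·54 + 101 = 207
  S = 91 − 5·54 + 4·207 = 649
Policy A (L := 41):
  A = 54
  R = 101
  L = 41
  S = 91 − 5·54 + 4·41 = -15
Change in S: -15 − 649 = -664

-664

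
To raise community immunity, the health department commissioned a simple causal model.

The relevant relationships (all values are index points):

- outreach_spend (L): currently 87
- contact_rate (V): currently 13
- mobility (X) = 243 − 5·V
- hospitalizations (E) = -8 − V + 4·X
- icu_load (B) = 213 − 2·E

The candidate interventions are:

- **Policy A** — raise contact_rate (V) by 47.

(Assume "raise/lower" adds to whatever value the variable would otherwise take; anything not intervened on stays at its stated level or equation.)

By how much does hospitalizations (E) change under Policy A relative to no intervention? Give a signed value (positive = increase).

-987

Baseline:
  V = 13
  X = 243 − 5·13 = 178
  E = -8 − 13 + 4·178 = 691
Policy A (V + 47):
  V = 13 + 47 = 60
  X = 243 − 5·60 = -57
  E = -8 − 60 + 4·(-57) = -296
Change in E: -296 − 691 = -987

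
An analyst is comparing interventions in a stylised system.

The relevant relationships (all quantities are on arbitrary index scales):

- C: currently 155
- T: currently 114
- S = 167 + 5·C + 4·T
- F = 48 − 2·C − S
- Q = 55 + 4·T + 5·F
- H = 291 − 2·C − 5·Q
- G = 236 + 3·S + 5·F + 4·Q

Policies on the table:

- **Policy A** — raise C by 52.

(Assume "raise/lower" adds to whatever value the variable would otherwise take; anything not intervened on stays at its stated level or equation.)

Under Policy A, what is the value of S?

Policy A (C + 52):
  C = 155 + 52 = 207
  T = 114
  S = 167 + 5·207 + 4·114 = 1658

1658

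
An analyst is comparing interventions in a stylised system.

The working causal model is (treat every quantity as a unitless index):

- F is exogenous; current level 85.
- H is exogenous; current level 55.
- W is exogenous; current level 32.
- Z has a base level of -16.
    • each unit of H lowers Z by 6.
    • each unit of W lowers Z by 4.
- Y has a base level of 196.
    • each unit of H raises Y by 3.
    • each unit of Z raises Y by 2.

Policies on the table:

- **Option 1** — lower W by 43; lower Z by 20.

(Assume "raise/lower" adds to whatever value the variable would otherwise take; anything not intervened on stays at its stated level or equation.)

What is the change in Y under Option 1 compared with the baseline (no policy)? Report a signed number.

304

Baseline:
  H = 55
  W = 32
  Z = -16 − 6·55 − 4·32 = -474
  Y = 196 + 3·55 + 2·(-474) = -587
Option 1 (W − 43, Z − 20):
  H = 55
  W = 32 − 43 = -11
  Z = -16 − 6·55 − 4·(-11) (−20 from intervention) = -322
  Y = 196 + 3·55 + 2·(-322) = -283
Change in Y: -283 − (-587) = 304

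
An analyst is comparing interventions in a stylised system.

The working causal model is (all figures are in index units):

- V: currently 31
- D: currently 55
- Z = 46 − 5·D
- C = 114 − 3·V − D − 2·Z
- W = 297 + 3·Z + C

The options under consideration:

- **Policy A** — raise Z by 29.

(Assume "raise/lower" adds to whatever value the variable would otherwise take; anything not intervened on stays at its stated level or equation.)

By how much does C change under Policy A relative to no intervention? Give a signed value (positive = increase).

Baseline:
  V = 31
  D = 55
  Z = 46 − 5·55 = -229
  C = 114 − 3·31 − 55 − 2·(-229) = 424
Policy A (Z + 29):
  V = 31
  D = 55
  Z = 46 − 5·55 (+29 from intervention) = -200
  C = 114 − 3·31 − 55 − 2·(-200) = 366
Change in C: 366 − 424 = -58

-58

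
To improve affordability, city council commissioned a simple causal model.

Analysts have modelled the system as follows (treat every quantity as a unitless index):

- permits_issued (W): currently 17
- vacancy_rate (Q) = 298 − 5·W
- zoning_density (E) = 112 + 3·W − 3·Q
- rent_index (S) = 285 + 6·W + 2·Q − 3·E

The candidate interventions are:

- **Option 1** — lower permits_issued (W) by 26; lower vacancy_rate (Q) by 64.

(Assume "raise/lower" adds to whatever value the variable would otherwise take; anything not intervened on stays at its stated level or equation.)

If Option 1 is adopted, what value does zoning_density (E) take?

Option 1 (W − 26, Q − 64):
  W = 17 − 26 = -9
  Q = 298 − 5·(-9) (−64 from intervention) = 279
  E = 112 + 3·(-9) − 3·279 = -752

-752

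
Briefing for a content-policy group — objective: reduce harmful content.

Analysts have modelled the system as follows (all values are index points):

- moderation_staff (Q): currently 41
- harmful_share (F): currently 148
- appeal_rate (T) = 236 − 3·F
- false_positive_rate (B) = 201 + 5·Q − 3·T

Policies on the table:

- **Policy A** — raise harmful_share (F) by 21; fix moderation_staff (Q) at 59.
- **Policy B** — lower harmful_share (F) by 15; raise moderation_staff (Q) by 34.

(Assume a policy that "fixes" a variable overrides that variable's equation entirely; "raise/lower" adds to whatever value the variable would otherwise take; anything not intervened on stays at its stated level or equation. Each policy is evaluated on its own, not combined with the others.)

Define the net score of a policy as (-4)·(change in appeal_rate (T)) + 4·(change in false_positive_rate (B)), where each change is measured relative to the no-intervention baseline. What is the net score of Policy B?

Baseline:
  Q = 41
  F = 148
  T = 236 − 3·148 = -208
  B = 201 + 5·41 − 3·(-208) = 1030
Policy B (F − 15, Q + 34):
  Q = 41 + 34 = 75
  F = 148 − 15 = 133
  T = 236 − 3·133 = -163
  B = 201 + 5·75 − 3·(-163) = 1065
ΔT = -163 − (-208) = 45; ΔB = 1065 − 1030 = 35
Score = (-4)·45 + 4·35 = -40

-40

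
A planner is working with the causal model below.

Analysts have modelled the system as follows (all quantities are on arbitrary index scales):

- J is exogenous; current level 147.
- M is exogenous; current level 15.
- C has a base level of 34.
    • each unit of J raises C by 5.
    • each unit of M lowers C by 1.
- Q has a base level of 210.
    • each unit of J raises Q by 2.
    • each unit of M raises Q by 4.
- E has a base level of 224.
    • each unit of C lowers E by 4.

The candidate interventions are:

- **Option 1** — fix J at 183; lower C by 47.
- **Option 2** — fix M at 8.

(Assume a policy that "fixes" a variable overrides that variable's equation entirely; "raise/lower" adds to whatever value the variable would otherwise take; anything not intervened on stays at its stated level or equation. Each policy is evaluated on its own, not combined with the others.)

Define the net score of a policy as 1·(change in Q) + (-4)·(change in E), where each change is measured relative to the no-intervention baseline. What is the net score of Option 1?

2200

Baseline:
  J = 147
  M = 15
  C = 34 + 5·147 − 15 = 754
  Q = 210 + 2·147 + 4·15 = 564
  E = 224 − 4·754 = -2792
Option 1 (J := 183, C − 47):
  J = 183
  M = 15
  C = 34 + 5·183 − 15 (−47 from intervention) = 887
  Q = 210 + 2·183 + 4·15 = 636
  E = 224 − 4·887 = -3324
ΔQ = 636 − 564 = 72; ΔE = -3324 − (-2792) = -532
Score = 1·72 + (-4)·(-532) = 2200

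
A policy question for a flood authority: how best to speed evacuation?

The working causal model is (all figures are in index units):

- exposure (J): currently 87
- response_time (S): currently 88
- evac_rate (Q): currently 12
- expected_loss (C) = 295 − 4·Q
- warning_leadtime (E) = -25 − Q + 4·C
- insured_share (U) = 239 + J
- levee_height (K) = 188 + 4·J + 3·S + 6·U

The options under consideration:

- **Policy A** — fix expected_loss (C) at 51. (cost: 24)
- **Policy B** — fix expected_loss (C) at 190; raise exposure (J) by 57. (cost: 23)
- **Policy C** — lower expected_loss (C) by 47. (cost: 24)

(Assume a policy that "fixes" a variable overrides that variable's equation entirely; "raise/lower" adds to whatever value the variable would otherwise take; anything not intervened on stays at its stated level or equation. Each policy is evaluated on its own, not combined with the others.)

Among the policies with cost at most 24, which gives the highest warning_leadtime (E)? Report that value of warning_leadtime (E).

763

Policy A (C := 51):
  Q = 12
  C = 51
  E = -25 − 12 + 4·51 = 167
Policy B (C := 190, J + 57):
  Q = 12
  C = 190
  E = -25 − 12 + 4·190 = 723
Policy C (C − 47):
  Q = 12
  C = 295 − 4·12 (−47 from intervention) = 200
  E = -25 − 12 + 4·200 = 763
Comparing — Policy A: E=167, Policy B: E=723, Policy C: E=763. Highest is 763 (Policy C).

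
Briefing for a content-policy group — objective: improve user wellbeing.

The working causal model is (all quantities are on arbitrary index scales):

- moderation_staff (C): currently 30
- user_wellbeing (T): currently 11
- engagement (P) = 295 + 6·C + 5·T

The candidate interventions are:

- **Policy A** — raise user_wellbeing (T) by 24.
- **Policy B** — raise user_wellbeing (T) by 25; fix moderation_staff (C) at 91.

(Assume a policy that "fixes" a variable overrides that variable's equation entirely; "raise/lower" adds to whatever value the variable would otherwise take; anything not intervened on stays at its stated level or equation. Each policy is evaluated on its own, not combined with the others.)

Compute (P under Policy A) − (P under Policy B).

-371

Policy A (T + 24):
  C = 30
  T = 11 + 24 = 35
  P = 295 + 6·30 + 5·35 = 650
Policy B (T + 25, C := 91):
  C = 91
  T = 11 + 25 = 36
  P = 295 + 6·91 + 5·36 = 1021
P: 650 − 1021 = -371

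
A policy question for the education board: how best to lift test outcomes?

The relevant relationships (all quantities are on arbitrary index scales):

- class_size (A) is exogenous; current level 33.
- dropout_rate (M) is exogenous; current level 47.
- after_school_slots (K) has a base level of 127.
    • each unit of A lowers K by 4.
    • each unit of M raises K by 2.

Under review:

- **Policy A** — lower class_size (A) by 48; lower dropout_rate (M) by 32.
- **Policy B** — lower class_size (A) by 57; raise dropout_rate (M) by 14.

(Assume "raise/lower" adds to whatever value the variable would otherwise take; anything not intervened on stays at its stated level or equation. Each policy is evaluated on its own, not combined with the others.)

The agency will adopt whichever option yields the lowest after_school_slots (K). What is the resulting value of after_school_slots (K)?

Policy A (A − 48, M − 32):
  A = 33 − 48 = -15
  M = 47 − 32 = 15
  K = 127 − 4·(-15) + 2·15 = 217
Policy B (A − 57, M + 14):
  A = 33 − 57 = -24
  M = 47 + 14 = 61
  K = 127 − 4·(-24) + 2·61 = 345
Comparing — Policy A: K=217, Policy B: K=345. Lowest is 217 (Policy A).

217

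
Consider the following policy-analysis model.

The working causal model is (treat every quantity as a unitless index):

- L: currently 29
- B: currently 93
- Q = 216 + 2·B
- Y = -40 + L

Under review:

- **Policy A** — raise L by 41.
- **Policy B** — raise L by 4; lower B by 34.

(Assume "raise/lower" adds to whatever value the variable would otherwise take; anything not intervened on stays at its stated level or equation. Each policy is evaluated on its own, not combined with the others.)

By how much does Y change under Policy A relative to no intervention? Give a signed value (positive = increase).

41

Baseline:
  L = 29
  Y = -40 + 29 = -11
Policy A (L + 41):
  L = 29 + 41 = 70
  Y = -40 + 70 = 30
Change in Y: 30 − (-11) = 41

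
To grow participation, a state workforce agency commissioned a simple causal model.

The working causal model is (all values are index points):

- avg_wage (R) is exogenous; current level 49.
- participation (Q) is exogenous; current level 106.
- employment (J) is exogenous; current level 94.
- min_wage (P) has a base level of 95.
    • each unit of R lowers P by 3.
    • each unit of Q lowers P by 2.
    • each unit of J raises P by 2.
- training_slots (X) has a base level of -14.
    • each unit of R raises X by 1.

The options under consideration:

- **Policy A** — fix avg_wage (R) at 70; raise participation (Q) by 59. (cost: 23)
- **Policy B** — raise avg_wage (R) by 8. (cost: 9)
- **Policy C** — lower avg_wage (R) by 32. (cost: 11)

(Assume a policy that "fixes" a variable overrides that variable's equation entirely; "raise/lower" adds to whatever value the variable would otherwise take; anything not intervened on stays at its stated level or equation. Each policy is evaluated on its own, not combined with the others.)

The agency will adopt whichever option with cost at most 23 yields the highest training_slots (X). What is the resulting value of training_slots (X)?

56

Policy A (R := 70, Q + 59):
  R = 70
  X = -14 + 70 = 56
Policy B (R + 8):
  R = 49 + 8 = 57
  X = -14 + 57 = 43
Policy C (R − 32):
  R = 49 − 32 = 17
  X = -14 + 17 = 3
Comparing — Policy A: X=56, Policy B: X=43, Policy C: X=3. Highest is 56 (Policy A).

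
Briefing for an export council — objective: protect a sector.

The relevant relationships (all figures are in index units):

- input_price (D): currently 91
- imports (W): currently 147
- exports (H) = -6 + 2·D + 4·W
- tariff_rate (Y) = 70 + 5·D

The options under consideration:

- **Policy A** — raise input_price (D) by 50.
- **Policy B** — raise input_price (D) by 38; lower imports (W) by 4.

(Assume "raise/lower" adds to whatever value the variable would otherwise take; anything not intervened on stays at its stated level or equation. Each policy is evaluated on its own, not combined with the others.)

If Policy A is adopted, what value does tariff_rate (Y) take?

775

Policy A (D + 50):
  D = 91 + 50 = 141
  Y = 70 + 5·141 = 775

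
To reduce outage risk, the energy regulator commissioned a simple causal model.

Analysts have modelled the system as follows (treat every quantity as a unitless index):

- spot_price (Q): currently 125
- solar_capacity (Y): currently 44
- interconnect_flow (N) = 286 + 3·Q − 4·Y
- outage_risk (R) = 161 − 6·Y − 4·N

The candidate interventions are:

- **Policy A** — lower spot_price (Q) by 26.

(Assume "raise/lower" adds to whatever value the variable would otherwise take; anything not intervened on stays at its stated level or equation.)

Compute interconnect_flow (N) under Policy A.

407

Policy A (Q − 26):
  Q = 125 − 26 = 99
  Y = 44
  N = 286 + 3·99 − 4·44 = 407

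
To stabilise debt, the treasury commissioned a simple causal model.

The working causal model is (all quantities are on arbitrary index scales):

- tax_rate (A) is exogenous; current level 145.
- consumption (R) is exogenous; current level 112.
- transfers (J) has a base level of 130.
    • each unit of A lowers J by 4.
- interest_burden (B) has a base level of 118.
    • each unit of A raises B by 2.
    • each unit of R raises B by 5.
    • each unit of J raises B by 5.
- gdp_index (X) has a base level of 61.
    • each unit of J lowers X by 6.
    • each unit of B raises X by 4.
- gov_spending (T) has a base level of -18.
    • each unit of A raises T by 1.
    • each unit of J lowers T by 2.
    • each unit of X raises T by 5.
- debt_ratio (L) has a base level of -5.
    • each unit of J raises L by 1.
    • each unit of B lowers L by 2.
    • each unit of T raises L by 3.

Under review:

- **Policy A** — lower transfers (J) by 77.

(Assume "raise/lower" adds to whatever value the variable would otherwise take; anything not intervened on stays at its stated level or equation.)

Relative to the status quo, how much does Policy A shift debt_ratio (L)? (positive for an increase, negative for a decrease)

Baseline:
  A = 145
  R = 112
  J = 130 − 4·145 = -450
  B = 118 + 2·145 + 5·112 + 5·(-450) = -1282
  X = 61 − 6·(-450) + 4·(-1282) = -2367
  T = -18 + 145 − 2·(-450) + 5·(-2367) = -10808
  L = -5 + (-450) − 2·(-1282) + 3·(-10808) = -30315
Policy A (J − 77):
  A = 145
  R = 112
  J = 130 − 4·145 (−77 from intervention) = -527
  B = 118 + 2·145 + 5·112 + 5·(-527) = -1667
  X = 61 − 6·(-527) + 4·(-1667) = -3445
  T = -18 + 145 − 2·(-527) + 5·(-3445) = -16044
  L = -5 + (-527) − 2·(-1667) + 3·(-16044) = -45330
Change in L: -45330 − (-30315) = -15015

-15015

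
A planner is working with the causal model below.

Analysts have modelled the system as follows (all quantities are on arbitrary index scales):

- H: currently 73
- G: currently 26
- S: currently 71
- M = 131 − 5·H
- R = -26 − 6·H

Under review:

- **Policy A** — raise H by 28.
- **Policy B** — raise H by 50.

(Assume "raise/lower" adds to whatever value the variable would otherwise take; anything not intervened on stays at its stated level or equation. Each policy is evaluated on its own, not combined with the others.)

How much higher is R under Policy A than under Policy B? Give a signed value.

132

Policy A (H + 28):
  H = 73 + 28 = 101
  R = -26 − 6·101 = -632
Policy B (H + 50):
  H = 73 + 50 = 123
  R = -26 − 6·123 = -764
R: -632 − (-764) = 132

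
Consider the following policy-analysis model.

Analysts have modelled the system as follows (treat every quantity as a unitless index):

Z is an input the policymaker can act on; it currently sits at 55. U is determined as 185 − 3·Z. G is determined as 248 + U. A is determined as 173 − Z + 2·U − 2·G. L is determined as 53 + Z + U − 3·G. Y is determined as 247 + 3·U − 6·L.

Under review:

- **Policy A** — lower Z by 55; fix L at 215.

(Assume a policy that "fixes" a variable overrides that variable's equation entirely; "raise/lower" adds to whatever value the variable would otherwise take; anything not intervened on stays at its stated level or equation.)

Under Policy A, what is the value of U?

Policy A (Z − 55, L := 215):
  Z = 55 − 55 = 0
  U = 185 − 3·0 = 185

185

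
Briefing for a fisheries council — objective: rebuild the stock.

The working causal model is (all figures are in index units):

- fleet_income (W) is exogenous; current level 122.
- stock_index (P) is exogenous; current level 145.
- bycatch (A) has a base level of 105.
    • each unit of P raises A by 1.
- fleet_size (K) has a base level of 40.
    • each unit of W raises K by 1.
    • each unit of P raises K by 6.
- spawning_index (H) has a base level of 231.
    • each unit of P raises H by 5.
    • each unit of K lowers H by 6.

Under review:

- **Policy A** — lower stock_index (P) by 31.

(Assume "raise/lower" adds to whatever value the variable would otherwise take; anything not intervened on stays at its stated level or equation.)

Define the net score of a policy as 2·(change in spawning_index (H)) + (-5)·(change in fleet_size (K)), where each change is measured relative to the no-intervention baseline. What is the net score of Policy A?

2852

Baseline:
  W = 122
  P = 145
  K = 40 + 122 + 6·145 = 1032
  H = 231 + 5·145 − 6·1032 = -5236
Policy A (P − 31):
  W = 122
  P = 145 − 31 = 114
  K = 40 + 122 + 6·114 = 846
  H = 231 + 5·114 − 6·846 = -4275
ΔH = -4275 − (-5236) = 961; ΔK = 846 − 1032 = -186
Score = 2·961 + (-5)·(-186) = 2852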